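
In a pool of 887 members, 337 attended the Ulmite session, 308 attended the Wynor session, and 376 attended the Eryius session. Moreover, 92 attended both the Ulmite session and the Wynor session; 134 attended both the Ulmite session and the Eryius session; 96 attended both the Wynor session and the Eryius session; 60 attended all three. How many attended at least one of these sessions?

759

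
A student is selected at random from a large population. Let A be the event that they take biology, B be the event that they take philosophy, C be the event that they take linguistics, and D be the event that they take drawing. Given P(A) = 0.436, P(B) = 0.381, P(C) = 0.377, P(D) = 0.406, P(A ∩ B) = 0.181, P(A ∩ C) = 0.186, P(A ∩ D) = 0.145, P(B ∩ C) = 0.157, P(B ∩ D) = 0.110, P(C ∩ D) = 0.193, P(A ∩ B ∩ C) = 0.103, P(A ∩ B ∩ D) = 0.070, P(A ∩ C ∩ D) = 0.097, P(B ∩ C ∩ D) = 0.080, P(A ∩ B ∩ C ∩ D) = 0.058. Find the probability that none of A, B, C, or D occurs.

P(A ∪ B ∪ C ∪ D) = 0.436 + 0.381 + 0.377 + 0.406 − 0.181 − 0.186 − 0.145 − 0.157 − 0.110 − 0.193 + 0.103 + 0.070 + 0.097 + 0.080 − 0.058 = 0.920
P(none) = 1 − 0.920 = 0.080

0.080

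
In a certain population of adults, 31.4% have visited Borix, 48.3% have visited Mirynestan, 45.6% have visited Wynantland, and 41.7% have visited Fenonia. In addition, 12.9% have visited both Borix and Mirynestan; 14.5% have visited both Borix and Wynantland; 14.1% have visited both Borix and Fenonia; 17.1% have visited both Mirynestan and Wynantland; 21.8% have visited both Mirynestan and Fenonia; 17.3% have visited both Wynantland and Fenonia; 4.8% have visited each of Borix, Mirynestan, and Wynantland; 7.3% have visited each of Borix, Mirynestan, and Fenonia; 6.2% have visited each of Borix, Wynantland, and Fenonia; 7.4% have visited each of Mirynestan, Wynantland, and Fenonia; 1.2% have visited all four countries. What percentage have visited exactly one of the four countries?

Using the inclusion–exclusion count for exactly one event:
P(exactly one) = 31.4 + 48.3 + 45.6 + 41.7 − 2·12.9 − 2·14.5 − 2·14.1 − 2·17.1 − 2·21.8 − 2·17.3 + 3·4.8 + 3·7.3 + 3·6.2 + 3·7.4 − 4·1.2 = 43.9%

43.9%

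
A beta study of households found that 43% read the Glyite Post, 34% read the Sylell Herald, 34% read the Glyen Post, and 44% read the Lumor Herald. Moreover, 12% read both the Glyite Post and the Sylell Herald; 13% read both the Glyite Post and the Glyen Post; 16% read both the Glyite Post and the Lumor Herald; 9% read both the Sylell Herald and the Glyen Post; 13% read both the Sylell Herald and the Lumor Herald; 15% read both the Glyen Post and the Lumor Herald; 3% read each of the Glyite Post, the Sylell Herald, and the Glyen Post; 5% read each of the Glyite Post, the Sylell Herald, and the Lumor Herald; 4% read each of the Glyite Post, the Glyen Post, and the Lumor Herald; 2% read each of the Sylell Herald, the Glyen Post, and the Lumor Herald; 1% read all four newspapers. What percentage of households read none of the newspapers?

By inclusion–exclusion:
P(union) = 43 + 34 + 34 + 44 − 12 − 13 − 16 − 9 − 13 − 15 + 3 + 5 + 4 + 2 − 1 = 90%
P(none) = 100% − 90% = 10%

10%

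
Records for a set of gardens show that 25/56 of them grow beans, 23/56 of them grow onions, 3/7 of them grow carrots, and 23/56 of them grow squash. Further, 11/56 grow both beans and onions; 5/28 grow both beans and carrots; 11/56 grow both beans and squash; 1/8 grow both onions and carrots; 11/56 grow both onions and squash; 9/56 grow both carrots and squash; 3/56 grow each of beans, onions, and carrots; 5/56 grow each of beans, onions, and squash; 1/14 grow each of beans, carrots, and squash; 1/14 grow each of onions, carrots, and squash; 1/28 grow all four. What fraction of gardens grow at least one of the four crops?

25/28

P(union) = 25/56 + 23/56 + 3/7 + 23/56 − 11/56 − 5/28 − 11/56 − 1/8 − 11/56 − 9/56 + 3/56 + 5/56 + 1/14 + 1/14 − 1/28 = 25/28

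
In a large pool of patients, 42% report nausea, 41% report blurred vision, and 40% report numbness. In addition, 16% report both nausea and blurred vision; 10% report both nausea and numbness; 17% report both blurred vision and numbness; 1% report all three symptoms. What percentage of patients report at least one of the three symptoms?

81%

P(at least one) = 42 + 41 + 40 − 16 − 10 − 17 + 1 = 81%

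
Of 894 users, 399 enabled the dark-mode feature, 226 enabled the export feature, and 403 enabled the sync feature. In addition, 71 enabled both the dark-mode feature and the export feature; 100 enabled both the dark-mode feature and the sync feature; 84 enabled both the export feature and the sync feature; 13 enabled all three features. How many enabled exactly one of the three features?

|exactly one| = 399 + 226 + 403 − 2·71 − 2·100 − 2·84 + 3·13 = 557

557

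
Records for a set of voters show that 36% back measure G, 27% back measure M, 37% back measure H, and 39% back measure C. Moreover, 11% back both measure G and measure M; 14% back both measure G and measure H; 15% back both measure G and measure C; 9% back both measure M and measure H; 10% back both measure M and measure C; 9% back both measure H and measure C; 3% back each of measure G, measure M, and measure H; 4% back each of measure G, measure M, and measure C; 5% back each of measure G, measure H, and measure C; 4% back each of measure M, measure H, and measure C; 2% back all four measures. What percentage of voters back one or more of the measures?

P(at least one) = 36 + 27 + 37 + 39 − 11 − 14 − 15 − 9 − 10 − 9 + 3 + 4 + 5 + 4 − 2 = 85%

85%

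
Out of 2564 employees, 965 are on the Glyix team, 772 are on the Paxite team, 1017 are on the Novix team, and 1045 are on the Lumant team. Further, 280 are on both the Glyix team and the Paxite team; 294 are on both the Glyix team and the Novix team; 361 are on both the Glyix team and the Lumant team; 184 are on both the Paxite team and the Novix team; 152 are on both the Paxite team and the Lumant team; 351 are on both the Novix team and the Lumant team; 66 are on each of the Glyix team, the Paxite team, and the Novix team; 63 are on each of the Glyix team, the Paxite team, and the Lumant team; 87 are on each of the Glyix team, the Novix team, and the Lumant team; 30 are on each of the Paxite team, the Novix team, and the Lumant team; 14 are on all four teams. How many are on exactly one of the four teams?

By inclusion–exclusion (exactly-one form):
N(exactly one) = 965 + 772 + 1017 + 1045 − 2·280 − 2·294 − 2·361 − 2·184 − 2·152 − 2·351 + 3·66 + 3·63 + 3·87 + 3·30 − 4·14 = 1237

1237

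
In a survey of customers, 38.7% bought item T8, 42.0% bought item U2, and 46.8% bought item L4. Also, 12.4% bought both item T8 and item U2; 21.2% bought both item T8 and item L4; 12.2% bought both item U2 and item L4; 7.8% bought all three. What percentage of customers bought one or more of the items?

Using inclusion–exclusion:
P(union) = 38.7 + 42.0 + 46.8 − 12.4 − 21.2 − 12.2 + 7.8 = 89.5%

89.5%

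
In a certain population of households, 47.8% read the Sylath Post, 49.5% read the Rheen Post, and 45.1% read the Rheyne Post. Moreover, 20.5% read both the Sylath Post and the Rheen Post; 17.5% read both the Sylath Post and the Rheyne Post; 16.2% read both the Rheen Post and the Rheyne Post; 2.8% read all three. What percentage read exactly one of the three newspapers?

42.4%

By inclusion–exclusion (exactly-one form):
P(exactly one) = 47.8 + 49.5 + 45.1 − 2·20.5 − 2·17.5 − 2·16.2 + 3·2.8 = 42.4%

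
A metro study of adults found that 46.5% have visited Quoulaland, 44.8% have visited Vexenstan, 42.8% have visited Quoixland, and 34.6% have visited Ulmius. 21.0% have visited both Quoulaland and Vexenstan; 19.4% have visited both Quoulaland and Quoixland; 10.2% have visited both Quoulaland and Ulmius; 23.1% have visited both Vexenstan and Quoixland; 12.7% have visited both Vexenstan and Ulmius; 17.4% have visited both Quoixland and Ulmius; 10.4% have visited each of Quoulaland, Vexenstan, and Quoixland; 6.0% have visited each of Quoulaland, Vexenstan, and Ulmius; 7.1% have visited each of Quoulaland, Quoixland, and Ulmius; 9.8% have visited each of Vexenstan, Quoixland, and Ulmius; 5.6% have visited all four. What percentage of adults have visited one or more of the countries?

92.6%

Inclusion–exclusion gives
P(at least one) = 46.5 + 44.8 + 42.8 + 34.6 − 21.0 − 19.4 − 10.2 − 23.1 − 12.7 − 17.4 + 10.4 + 6.0 + 7.1 + 9.8 − 5.6 = 92.6%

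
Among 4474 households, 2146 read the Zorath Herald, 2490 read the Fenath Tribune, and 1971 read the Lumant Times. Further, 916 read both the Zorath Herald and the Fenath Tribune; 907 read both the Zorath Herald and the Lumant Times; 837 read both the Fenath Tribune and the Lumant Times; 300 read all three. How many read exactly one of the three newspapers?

|exactly one| = 2146 + 2490 + 1971 − 2·916 − 2·907 − 2·837 + 3·300 = 2187

2187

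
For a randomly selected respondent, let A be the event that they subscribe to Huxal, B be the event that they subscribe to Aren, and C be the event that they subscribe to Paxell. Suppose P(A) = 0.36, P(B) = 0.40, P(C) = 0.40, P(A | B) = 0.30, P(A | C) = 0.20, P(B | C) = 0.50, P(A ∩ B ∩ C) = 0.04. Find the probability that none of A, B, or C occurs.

P(A ∩ B) = P(B)·P(A|B) = 0.40 × 0.30 = 0.12
P(A ∩ C) = P(C)·P(A|C) = 0.40 × 0.20 = 0.08
P(B ∩ C) = P(C)·P(B|C) = 0.40 × 0.50 = 0.20
By inclusion–exclusion:
P(A ∪ B ∪ C) = 0.36 + 0.40 + 0.40 − 0.12 − 0.08 − 0.20 + 0.04 = 0.80
P(none) = 1 − 0.80 = 0.20

0.20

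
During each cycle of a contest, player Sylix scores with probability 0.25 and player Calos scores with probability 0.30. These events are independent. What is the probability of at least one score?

P(none) = (1 − 0.25) × (1 − 0.30) = 0.75 × 0.70 = 0.525
P(at least one) = 1 − 0.525 = 0.475

0.475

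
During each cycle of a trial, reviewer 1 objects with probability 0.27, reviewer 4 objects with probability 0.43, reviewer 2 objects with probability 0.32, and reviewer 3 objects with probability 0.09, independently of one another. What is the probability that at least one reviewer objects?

P(none) = (1 − 0.27) × (1 − 0.43) × (1 − 0.32) × (1 − 0.09) = 0.73 × 0.57 × 0.68 × 0.91 = 0.25748268
P(at least one) = 1 − 0.25748268 = 0.74251732

0.74251732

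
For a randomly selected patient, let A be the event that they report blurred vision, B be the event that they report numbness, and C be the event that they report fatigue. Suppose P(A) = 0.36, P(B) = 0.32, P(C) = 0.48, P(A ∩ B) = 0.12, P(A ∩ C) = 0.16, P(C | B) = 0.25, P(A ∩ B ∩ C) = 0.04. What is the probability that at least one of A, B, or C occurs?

0.84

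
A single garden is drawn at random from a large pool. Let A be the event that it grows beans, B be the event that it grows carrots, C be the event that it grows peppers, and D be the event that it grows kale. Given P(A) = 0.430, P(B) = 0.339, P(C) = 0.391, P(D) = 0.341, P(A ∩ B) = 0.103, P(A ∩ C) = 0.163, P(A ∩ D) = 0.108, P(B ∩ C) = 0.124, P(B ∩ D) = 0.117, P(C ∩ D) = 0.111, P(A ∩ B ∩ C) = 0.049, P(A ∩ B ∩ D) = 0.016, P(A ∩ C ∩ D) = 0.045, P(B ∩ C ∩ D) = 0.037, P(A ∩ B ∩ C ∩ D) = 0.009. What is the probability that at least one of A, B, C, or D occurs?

Using inclusion–exclusion:
P(A ∪ B ∪ C ∪ D) = 0.430 + 0.339 + 0.391 + 0.341 − 0.103 − 0.163 − 0.108 − 0.124 − 0.117 − 0.111 + 0.049 + 0.016 + 0.045 + 0.037 − 0.009 = 0.913

0.913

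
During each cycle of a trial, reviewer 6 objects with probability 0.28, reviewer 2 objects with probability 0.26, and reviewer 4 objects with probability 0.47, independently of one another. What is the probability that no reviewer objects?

0.282384

Independence gives P(none) = ∏(1 − pᵢ).
P(none) = (1 − 0.28) × (1 − 0.26) × (1 − 0.47) = 0.72 × 0.74 × 0.53 = 0.282384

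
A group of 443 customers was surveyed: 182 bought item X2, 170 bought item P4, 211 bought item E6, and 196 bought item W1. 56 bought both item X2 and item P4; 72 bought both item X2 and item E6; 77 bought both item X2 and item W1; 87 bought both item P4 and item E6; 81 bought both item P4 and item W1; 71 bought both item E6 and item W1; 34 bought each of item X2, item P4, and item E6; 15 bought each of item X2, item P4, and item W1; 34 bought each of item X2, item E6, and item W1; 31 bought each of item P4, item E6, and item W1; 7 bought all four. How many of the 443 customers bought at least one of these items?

422

Apply inclusion-exclusion:
|union| = 182 + 170 + 211 + 196 − 56 − 72 − 77 − 87 − 81 − 71 + 34 + 15 + 34 + 31 − 7 = 422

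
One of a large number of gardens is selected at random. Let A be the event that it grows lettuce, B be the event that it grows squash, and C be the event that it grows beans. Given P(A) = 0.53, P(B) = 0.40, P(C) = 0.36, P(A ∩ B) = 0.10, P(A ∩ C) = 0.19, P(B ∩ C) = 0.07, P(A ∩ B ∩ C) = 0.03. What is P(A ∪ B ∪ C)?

Using inclusion–exclusion:
P(A ∪ B ∪ C) = 0.53 + 0.40 + 0.36 − 0.10 − 0.19 − 0.07 + 0.03 = 0.96

0.96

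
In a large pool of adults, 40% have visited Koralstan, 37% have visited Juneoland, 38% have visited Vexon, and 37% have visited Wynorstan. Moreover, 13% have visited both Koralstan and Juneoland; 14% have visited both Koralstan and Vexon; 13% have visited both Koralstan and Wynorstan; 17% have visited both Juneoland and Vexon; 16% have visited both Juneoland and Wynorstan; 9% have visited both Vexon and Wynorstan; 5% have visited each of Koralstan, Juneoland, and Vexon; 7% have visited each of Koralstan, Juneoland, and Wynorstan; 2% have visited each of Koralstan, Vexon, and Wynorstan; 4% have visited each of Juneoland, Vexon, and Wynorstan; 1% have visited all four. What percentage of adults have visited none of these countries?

Using inclusion–exclusion:
P(≥1) = 40 + 37 + 38 + 37 − 13 − 14 − 13 − 17 − 16 − 9 + 5 + 7 + 2 + 4 − 1 = 87%
P(none) = 100% − 87% = 13%

13%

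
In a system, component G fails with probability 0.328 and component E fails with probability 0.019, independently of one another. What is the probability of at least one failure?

P(none) = (1 − 0.328) × (1 − 0.019) = 0.672 × 0.981 = 0.659232
P(at least one) = 1 − 0.659232 = 0.340768

0.340768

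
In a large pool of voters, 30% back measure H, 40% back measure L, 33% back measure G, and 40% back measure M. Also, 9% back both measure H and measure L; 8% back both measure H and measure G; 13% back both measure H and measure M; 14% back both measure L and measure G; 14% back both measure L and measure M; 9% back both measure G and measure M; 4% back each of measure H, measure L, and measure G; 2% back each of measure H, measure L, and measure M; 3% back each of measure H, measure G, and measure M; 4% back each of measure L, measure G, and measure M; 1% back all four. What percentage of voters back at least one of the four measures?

88%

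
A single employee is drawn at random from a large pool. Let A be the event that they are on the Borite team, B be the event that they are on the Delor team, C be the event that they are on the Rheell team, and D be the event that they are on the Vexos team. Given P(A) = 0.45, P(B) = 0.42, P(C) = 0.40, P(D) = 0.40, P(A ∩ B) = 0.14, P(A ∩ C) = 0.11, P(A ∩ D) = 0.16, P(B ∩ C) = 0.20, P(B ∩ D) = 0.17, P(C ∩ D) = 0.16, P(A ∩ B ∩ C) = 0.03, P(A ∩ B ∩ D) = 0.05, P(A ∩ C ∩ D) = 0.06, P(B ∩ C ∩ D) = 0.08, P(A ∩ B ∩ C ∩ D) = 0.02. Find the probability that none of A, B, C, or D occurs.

0.07

Using inclusion–exclusion:
P(A ∪ B ∪ C ∪ D) = 0.45 + 0.42 + 0.40 + 0.40 − 0.14 − 0.11 − 0.16 − 0.20 − 0.17 − 0.16 + 0.03 + 0.05 + 0.06 + 0.08 − 0.02 = 0.93
P(none) = 1 − 0.93 = 0.07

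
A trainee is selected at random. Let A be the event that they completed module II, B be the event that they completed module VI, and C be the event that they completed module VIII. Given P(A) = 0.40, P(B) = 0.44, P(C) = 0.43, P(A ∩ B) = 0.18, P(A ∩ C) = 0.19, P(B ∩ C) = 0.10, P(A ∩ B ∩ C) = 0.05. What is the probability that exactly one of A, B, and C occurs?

By inclusion–exclusion (exactly-one form):
P(exactly one) = 0.40 + 0.44 + 0.43 − 2·0.18 − 2·0.19 − 2·0.10 + 3·0.05 = 0.48

0.48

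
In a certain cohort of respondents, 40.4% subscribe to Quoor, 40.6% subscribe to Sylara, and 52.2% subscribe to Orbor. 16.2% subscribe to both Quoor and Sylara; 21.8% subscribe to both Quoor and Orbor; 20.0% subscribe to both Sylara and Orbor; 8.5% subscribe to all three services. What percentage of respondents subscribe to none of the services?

Using inclusion–exclusion:
P(at least one) = 40.4 + 40.6 + 52.2 − 16.2 − 21.8 − 20.0 + 8.5 = 83.7%
P(none) = 100% − 83.7% = 16.3%

16.3%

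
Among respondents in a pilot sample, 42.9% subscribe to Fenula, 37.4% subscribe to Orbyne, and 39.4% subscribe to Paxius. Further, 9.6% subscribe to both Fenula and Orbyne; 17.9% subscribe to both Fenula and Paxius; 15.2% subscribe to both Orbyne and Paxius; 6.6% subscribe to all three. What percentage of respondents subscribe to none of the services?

16.4%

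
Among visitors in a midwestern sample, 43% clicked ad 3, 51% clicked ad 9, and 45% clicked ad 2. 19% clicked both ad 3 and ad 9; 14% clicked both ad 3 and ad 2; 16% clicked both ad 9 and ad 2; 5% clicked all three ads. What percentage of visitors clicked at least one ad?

P(at least one) = 43 + 51 + 45 − 19 − 14 − 16 + 5 = 95%

95%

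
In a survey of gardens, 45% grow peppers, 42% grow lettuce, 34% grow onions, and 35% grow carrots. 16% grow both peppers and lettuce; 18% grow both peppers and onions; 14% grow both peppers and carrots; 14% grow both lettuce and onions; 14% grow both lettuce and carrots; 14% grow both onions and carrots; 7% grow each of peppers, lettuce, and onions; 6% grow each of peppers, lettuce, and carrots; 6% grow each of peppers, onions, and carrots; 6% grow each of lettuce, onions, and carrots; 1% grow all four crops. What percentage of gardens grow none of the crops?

P(≥1) = 45 + 42 + 34 + 35 − 16 − 18 − 14 − 14 − 14 − 14 + 7 + 6 + 6 + 6 − 1 = 90%
P(none) = 100% − 90% = 10%

10%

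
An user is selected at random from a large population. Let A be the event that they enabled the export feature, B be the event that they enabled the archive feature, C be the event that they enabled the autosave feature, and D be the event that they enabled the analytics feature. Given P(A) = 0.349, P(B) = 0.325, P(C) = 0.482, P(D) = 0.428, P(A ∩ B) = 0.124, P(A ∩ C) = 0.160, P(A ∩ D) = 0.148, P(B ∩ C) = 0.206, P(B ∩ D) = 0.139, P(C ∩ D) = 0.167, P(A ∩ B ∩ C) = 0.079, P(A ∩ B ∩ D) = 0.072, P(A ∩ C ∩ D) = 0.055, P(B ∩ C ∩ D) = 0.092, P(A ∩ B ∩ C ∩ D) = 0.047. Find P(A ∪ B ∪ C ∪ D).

0.891

P(A ∪ B ∪ C ∪ D) = 0.349 + 0.325 + 0.482 + 0.428 − 0.124 − 0.160 − 0.148 − 0.206 − 0.139 − 0.167 + 0.079 + 0.072 + 0.055 + 0.092 − 0.047 = 0.891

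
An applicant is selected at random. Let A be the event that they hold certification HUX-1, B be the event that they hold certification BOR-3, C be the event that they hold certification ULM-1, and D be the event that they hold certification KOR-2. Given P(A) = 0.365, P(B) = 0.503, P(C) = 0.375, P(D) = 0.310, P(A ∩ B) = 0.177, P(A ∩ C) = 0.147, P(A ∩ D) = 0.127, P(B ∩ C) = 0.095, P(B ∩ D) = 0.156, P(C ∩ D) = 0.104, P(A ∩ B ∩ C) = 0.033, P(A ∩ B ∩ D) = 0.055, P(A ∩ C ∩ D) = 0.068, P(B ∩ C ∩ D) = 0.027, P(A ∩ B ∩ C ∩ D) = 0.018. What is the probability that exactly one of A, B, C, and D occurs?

0.418

Using the inclusion–exclusion count for exactly one event:
P(exactly one) = 0.365 + 0.503 + 0.375 + 0.310 − 2·0.177 − 2·0.147 − 2·0.127 − 2·0.095 − 2·0.156 − 2·0.104 + 3·0.033 + 3·0.055 + 3·0.068 + 3·0.027 − 4·0.018 = 0.418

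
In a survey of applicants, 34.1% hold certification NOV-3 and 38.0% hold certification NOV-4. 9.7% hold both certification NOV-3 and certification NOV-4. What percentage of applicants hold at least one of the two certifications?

62.4%

Inclusion–exclusion gives
P(≥1) = 34.1 + 38.0 − 9.7 = 62.4%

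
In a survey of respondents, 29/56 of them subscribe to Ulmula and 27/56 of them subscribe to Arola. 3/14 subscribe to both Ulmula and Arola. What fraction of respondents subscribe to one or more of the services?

P(≥1) = 29/56 + 27/56 − 3/14 = 11/14

11/14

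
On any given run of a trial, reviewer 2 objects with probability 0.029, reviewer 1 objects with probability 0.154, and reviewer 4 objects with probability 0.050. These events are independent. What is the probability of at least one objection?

P(none) = (1 − 0.029) × (1 − 0.154) × (1 − 0.050) = 0.971 × 0.846 × 0.950 = 0.7803927
P(at least one) = 1 − 0.7803927 = 0.2196073

0.2196073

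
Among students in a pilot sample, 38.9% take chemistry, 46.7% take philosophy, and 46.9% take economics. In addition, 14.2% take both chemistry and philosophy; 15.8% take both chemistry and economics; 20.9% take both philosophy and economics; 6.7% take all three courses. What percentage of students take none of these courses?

P(at least one) = 38.9 + 46.7 + 46.9 − 14.2 − 15.8 − 20.9 + 6.7 = 88.3%
P(none) = 100% − 88.3% = 11.7%

11.7%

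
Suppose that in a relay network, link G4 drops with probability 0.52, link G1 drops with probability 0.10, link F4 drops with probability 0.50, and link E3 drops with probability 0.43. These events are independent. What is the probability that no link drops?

Since the events are independent, P(none) is the product of the individual non-occurrence probabilities.
P(none) = (1 − 0.52) × (1 − 0.10) × (1 − 0.50) × (1 − 0.43) = 0.48 × 0.90 × 0.50 × 0.57 = 0.12312

0.12312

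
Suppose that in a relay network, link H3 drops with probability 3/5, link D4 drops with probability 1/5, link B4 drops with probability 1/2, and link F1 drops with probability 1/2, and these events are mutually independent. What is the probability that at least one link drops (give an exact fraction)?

23/25

P(none) = (1 − 3/5) × (1 − 1/5) × (1 − 1/2) × (1 − 1/2) = 2/5 × 4/5 × 1/2 × 1/2 = 2/25
P(at least one) = 1 − 2/25 = 23/25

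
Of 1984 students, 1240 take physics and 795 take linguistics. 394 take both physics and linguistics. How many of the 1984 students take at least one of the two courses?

1641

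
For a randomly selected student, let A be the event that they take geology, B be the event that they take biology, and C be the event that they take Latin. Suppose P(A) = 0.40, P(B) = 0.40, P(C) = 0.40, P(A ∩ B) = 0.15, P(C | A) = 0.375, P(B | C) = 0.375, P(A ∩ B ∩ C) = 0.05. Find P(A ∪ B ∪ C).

0.80

P(A ∩ C) = P(A)·P(C|A) = 0.40 × 0.375 = 0.15
P(B ∩ C) = P(C)·P(B|C) = 0.40 × 0.375 = 0.15
P(A ∪ B ∪ C) = 0.40 + 0.40 + 0.40 − 0.15 − 0.15 − 0.15 + 0.05 = 0.80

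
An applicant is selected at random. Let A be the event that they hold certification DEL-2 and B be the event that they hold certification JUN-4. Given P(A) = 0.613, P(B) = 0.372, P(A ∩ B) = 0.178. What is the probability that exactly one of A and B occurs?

0.629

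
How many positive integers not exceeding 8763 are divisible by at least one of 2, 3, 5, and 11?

Using inclusion–exclusion:
4381 + 2921 + 1752 + 796 − 1460 − 876 − 398 − 584 − 265 − 159 + 292 + 132 + 79 + 53 − 26 = 6638

6638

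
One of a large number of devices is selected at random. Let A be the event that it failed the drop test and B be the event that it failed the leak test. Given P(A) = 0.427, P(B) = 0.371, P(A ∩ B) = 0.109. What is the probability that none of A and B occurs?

0.311

By inclusion-exclusion,
P(A ∪ B) = 0.427 + 0.371 − 0.109 = 0.689
P(none) = 1 − 0.689 = 0.311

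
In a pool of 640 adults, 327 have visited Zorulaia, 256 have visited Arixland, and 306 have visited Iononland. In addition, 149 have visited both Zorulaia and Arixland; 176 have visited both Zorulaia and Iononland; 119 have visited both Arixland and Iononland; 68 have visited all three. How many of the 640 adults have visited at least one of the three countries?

Apply inclusion-exclusion:
N(≥1) = 327 + 256 + 306 − 149 − 176 − 119 + 68 = 513

513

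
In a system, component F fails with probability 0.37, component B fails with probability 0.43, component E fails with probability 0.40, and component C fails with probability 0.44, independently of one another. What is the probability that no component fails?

0.1206576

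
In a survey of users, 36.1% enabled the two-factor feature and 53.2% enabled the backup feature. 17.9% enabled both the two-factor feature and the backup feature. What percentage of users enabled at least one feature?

71.4%

P(union) = 36.1 + 53.2 − 17.9 = 71.4%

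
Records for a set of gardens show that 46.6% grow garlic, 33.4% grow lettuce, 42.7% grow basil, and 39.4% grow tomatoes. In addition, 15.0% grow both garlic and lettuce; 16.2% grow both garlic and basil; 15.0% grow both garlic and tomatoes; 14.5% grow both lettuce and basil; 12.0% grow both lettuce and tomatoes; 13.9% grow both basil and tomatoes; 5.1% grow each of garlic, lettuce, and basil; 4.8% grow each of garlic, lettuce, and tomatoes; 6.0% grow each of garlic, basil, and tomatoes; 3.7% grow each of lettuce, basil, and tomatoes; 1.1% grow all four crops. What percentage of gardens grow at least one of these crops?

By inclusion-exclusion,
P(union) = 46.6 + 33.4 + 42.7 + 39.4 − 15.0 − 16.2 − 15.0 − 14.5 − 12.0 − 13.9 + 5.1 + 4.8 + 6.0 + 3.7 − 1.1 = 94.0%

94.0%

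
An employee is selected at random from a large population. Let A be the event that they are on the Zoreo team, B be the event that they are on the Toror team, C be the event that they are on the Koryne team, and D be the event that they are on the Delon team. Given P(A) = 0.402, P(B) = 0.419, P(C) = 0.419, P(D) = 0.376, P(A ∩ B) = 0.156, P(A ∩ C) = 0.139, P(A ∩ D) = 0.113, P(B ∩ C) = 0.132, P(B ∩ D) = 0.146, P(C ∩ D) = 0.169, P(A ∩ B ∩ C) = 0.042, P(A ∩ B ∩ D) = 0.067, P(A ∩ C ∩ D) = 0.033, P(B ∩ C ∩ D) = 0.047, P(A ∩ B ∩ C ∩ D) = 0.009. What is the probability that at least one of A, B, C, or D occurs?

P(A ∪ B ∪ C ∪ D) = 0.402 + 0.419 + 0.419 + 0.376 − 0.156 − 0.139 − 0.113 − 0.132 − 0.146 − 0.169 + 0.042 + 0.067 + 0.033 + 0.047 − 0.009 = 0.941

0.941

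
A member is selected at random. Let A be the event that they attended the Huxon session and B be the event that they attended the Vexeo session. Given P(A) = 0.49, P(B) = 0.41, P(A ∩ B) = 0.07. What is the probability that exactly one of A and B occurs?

0.76

P(exactly one) = 0.49 + 0.41 − 2·0.07 = 0.76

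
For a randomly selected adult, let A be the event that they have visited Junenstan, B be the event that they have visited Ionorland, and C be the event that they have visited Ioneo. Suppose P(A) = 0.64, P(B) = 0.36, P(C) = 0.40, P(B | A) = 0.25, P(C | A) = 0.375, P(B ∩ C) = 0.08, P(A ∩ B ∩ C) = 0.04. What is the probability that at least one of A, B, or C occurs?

0.96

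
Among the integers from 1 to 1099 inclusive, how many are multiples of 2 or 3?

732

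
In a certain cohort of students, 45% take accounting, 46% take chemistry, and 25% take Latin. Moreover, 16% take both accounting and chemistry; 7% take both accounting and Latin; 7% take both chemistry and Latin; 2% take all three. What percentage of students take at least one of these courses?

88%

P(at least one) = 45 + 46 + 25 − 16 − 7 − 7 + 2 = 88%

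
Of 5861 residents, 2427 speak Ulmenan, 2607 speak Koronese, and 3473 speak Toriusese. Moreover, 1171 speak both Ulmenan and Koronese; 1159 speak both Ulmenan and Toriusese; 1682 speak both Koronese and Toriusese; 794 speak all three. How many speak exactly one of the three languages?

2865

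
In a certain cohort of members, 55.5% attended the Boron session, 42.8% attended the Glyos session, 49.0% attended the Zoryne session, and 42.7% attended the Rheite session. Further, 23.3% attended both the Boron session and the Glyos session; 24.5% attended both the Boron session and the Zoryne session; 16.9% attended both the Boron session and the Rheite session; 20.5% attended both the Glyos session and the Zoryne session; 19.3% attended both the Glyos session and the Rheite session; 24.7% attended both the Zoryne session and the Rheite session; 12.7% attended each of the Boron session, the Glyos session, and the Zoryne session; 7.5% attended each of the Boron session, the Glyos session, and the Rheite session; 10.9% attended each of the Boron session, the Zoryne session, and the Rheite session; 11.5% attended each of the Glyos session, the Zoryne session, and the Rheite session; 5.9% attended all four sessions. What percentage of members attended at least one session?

Apply inclusion-exclusion:
P(union) = 55.5 + 42.8 + 49.0 + 42.7 − 23.3 − 24.5 − 16.9 − 20.5 − 19.3 − 24.7 + 12.7 + 7.5 + 10.9 + 11.5 − 5.9 = 97.5%

97.5%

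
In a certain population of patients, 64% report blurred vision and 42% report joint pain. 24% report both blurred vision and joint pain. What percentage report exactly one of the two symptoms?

58%

Using the inclusion–exclusion count for exactly one event:
P(exactly one) = 64 + 42 − 2·24 = 58%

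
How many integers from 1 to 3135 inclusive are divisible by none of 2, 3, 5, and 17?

Apply inclusion-exclusion:
floor(3135/2) + floor(3135/3) + floor(3135/5) + floor(3135/17) − floor(3135/6) − floor(3135/10) − floor(3135/34) − floor(3135/15) − floor(3135/51) − floor(3135/85) + floor(3135/30) + floor(3135/102) + floor(3135/170) + floor(3135/255) − floor(3135/510) = 1567 + 1045 + 627 + 184 − 522 − 313 − 92 − 209 − 61 − 36 + 104 + 30 + 18 + 12 − 6 = 2348
3135 − 2348 = 787

787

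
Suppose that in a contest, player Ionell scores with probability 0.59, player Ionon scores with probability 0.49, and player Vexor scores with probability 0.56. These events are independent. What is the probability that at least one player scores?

P(none) = (1 − 0.59) × (1 − 0.49) × (1 − 0.56) = 0.41 × 0.51 × 0.44 = 0.092004
P(at least one) = 1 − 0.092004 = 0.907996

0.907996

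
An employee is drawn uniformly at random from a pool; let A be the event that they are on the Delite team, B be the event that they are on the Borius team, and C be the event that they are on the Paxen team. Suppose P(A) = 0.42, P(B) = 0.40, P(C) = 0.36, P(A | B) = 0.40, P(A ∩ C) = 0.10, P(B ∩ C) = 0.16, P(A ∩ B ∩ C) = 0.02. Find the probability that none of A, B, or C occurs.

0.22

P(A ∩ B) = P(B)·P(A|B) = 0.40 × 0.40 = 0.16
P(A ∪ B ∪ C) = 0.42 + 0.40 + 0.36 − 0.16 − 0.10 − 0.16 + 0.02 = 0.78
P(none) = 1 − 0.78 = 0.22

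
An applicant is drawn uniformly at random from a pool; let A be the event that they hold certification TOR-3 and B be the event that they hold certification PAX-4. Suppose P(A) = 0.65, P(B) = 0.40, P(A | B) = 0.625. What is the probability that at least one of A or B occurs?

0.80

P(A ∩ B) = P(B)·P(A|B) = 0.40 × 0.625 = 0.25
By inclusion-exclusion,
P(A ∪ B) = 0.65 + 0.40 − 0.25 = 0.80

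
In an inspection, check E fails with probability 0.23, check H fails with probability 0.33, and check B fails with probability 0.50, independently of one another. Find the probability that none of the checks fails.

0.25795

P(none) = (1 − 0.23) × (1 − 0.33) × (1 − 0.50) = 0.77 × 0.67 × 0.50 = 0.25795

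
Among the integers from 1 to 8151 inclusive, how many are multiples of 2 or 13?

4389

Using inclusion–exclusion:
4075 + 627 − 313 = 4389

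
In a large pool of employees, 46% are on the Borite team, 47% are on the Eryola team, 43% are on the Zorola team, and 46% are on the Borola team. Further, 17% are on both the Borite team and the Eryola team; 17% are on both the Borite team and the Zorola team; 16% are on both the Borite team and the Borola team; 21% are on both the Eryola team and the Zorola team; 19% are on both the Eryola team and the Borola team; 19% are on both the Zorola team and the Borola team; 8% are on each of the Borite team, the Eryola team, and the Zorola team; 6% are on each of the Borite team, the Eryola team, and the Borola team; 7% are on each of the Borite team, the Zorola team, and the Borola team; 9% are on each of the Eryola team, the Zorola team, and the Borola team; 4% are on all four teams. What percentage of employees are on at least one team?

99%

P(union) = 46 + 47 + 43 + 46 − 17 − 17 − 16 − 21 − 19 − 19 + 8 + 6 + 7 + 9 − 4 = 99%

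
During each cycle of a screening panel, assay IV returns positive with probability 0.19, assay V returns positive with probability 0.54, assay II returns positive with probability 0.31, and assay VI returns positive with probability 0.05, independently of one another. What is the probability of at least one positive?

0.7557607

P(none) = (1 − 0.19) × (1 − 0.54) × (1 − 0.31) × (1 − 0.05) = 0.81 × 0.46 × 0.69 × 0.95 = 0.2442393
P(at least one) = 1 − 0.2442393 = 0.7557607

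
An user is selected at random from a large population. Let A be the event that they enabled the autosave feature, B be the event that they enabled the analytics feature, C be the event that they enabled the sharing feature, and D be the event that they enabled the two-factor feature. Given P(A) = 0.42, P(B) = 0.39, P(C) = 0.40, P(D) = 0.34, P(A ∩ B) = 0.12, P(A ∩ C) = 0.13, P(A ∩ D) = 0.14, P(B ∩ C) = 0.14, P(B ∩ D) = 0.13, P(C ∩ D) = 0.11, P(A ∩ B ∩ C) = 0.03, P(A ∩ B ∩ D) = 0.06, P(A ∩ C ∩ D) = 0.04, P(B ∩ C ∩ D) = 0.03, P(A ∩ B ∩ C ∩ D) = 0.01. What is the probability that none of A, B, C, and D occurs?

0.07

By inclusion–exclusion:
P(A ∪ B ∪ C ∪ D) = 0.42 + 0.39 + 0.40 + 0.34 − 0.12 − 0.13 − 0.14 − 0.14 − 0.13 − 0.11 + 0.03 + 0.06 + 0.04 + 0.03 − 0.01 = 0.93
P(none) = 1 − 0.93 = 0.07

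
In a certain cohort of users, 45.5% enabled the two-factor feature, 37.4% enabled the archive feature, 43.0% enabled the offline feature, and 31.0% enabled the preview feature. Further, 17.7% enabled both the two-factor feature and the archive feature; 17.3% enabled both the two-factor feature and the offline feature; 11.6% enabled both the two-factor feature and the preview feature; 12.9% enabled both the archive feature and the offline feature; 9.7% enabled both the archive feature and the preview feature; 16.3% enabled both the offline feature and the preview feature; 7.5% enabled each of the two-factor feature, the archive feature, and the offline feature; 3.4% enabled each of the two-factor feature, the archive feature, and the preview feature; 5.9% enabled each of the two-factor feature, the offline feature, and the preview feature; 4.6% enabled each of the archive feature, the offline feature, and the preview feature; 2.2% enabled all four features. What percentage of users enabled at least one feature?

Apply inclusion-exclusion:
P(at least one) = 45.5 + 37.4 + 43.0 + 31.0 − 17.7 − 17.3 − 11.6 − 12.9 − 9.7 − 16.3 + 7.5 + 3.4 + 5.9 + 4.6 − 2.2 = 90.6%

90.6%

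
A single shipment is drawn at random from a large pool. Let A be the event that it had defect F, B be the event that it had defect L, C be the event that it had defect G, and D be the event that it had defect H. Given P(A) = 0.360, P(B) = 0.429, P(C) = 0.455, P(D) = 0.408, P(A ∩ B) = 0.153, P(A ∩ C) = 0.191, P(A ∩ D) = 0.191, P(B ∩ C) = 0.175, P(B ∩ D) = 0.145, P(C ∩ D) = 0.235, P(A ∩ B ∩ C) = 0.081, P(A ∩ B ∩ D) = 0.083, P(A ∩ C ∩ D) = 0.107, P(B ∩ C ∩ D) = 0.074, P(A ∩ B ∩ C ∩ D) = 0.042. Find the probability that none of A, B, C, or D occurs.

0.135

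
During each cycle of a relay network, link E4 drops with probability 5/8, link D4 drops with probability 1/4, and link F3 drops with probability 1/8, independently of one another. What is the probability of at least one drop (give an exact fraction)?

P(none) = (1 − 5/8) × (1 − 1/4) × (1 − 1/8) = 3/8 × 3/4 × 7/8 = 63/256
P(at least one) = 1 − 63/256 = 193/256

193/256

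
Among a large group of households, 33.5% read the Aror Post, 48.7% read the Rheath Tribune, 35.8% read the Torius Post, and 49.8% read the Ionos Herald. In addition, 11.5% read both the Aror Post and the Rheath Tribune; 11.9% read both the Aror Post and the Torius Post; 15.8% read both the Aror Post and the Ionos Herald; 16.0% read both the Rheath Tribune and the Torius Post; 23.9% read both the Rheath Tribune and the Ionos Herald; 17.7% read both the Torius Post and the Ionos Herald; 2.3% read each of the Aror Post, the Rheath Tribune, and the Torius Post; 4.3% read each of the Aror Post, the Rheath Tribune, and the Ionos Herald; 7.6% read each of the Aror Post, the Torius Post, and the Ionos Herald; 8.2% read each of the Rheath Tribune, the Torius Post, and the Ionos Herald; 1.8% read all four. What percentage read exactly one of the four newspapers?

P(exactly one) = 33.5 + 48.7 + 35.8 + 49.8 − 2·11.5 − 2·11.9 − 2·15.8 − 2·16.0 − 2·23.9 − 2·17.7 + 3·2.3 + 3·4.3 + 3·7.6 + 3·8.2 − 4·1.8 = 34.2%

34.2%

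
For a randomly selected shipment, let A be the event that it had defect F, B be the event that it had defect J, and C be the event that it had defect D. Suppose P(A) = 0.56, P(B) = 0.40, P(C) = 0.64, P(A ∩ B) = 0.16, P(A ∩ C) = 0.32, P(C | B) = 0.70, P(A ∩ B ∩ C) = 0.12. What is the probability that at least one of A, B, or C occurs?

P(B ∩ C) = P(B)·P(C|B) = 0.40 × 0.70 = 0.28
By inclusion–exclusion:
P(A ∪ B ∪ C) = 0.56 + 0.40 + 0.64 − 0.16 − 0.32 − 0.28 + 0.12 = 0.96

0.96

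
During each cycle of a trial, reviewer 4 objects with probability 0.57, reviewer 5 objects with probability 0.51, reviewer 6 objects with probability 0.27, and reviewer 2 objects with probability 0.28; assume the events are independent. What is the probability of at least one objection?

P(none) = (1 − 0.57) × (1 − 0.51) × (1 − 0.27) × (1 − 0.28) = 0.43 × 0.49 × 0.73 × 0.72 = 0.11074392
P(at least one) = 1 − 0.11074392 = 0.88925608

0.88925608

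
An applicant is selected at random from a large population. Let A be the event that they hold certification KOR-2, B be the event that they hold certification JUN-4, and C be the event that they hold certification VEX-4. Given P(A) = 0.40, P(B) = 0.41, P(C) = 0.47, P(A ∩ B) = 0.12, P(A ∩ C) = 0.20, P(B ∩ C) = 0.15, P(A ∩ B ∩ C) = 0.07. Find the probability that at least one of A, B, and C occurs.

0.88

Apply inclusion-exclusion:
P(A ∪ B ∪ C) = 0.40 + 0.41 + 0.47 − 0.12 − 0.20 − 0.15 + 0.07 = 0.88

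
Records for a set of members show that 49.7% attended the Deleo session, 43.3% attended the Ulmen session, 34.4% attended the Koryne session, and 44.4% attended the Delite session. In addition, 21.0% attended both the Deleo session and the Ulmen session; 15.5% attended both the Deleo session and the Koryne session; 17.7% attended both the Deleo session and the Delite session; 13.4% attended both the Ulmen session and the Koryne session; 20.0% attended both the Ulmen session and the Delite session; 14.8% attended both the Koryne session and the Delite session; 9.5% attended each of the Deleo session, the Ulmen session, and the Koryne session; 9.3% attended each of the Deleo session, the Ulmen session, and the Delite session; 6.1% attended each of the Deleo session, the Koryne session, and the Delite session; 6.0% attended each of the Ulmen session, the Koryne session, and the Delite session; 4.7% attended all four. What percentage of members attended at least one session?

95.6%

By inclusion–exclusion:
P(≥1) = 49.7 + 43.3 + 34.4 + 44.4 − 21.0 − 15.5 − 17.7 − 13.4 − 20.0 − 14.8 + 9.5 + 9.3 + 6.1 + 6.0 − 4.7 = 95.6%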